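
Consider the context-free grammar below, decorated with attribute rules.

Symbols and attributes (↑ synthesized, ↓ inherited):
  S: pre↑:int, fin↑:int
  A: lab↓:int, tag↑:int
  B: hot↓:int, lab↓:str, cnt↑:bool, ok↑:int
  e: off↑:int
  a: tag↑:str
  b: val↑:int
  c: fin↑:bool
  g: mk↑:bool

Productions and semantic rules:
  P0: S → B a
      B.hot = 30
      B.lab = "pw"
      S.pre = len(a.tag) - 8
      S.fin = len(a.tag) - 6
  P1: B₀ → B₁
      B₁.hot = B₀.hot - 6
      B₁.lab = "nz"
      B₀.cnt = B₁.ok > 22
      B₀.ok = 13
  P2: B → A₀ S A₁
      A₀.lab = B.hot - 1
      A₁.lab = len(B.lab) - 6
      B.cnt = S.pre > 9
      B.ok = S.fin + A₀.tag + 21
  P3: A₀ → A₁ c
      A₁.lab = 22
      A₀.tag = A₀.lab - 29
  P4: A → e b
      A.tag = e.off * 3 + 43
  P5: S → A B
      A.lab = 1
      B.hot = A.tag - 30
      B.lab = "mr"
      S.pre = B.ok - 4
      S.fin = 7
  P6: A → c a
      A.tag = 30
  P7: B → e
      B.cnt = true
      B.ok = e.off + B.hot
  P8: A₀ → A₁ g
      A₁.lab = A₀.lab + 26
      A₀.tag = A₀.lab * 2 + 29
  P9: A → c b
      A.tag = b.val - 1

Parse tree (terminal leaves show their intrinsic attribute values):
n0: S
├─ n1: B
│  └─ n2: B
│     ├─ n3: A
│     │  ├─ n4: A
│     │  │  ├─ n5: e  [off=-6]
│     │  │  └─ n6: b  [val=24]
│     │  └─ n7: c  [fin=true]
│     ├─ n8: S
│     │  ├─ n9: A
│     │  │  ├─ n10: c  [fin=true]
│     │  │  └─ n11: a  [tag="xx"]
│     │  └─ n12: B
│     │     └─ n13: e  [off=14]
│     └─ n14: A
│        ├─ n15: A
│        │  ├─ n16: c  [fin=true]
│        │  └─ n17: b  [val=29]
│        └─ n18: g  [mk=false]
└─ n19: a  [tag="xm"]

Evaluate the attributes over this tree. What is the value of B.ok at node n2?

22

1. n1.hot = 30  [30]
2. n1.lab = "pw"  ["pw"]
3. n2.hot = 24  [B₀.hot - 6]
4. n2.lab = "nz"  ["nz"]
5. n3.lab = 23  [B.hot - 1]
6. n4.lab = 22  [22]
7. n5.off = -6  [terminal]
8. n6.val = 24  [terminal]
9. n4.tag = 25  [e.off * 3 + 43]
10. n7.fin = true  [terminal]
11. n3.tag = -6  [A₀.lab - 29]
12. n9.lab = 1  [1]
13. n10.fin = true  [terminal]
14. n11.tag = "xx"  [terminal]
15. n9.tag = 30  [30]
16. n12.hot = 0  [A.tag - 30]
17. n12.lab = "mr"  ["mr"]
18. n13.off = 14  [terminal]
19. n12.cnt = true  [true]
20. n12.ok = 14  [e.off + B.hot]
21. n8.pre = 10  [B.ok - 4]
22. n8.fin = 7  [7]
23. n14.lab = -4  [len(B.lab) - 6]
24. n15.lab = 22  [A₀.lab + 26]
25. n16.fin = true  [terminal]
26. n17.val = 29  [terminal]
27. n15.tag = 28  [b.val - 1]
28. n18.mk = false  [terminal]
29. n14.tag = 21  [A₀.lab * 2 + 29]
30. n2.cnt = true  [S.pre > 9]
31. n2.ok = 22  [S.fin + A₀.tag + 21]
32. n1.cnt = false  [B₁.ok > 22]
33. n1.ok = 13  [13]
34. n19.tag = "xm"  [terminal]
35. n0.pre = -6  [len(a.tag) - 8]
36. n0.fin = -4  [len(a.tag) - 6]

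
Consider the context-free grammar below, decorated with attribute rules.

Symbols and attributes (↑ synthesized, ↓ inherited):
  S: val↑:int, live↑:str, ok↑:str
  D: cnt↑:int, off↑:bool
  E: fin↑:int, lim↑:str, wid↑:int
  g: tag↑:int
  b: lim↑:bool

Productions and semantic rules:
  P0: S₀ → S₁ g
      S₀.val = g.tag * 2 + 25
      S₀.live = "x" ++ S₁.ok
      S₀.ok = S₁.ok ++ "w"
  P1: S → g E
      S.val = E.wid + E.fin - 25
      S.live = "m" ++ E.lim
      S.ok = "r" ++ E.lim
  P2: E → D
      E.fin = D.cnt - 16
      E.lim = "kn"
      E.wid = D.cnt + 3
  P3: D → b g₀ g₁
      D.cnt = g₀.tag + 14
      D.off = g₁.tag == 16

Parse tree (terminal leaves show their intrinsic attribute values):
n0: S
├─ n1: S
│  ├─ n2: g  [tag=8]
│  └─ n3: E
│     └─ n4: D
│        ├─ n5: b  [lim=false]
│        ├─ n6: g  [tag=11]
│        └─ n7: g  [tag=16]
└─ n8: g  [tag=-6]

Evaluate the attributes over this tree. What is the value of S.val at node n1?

1. n2.tag = 8  [terminal]
2. n5.lim = false  [terminal]
3. n6.tag = 11  [terminal]
4. n7.tag = 16  [terminal]
5. n4.cnt = 25  [g₀.tag + 14]
6. n4.off = true  [g₁.tag == 16]
7. n3.fin = 9  [D.cnt - 16]
8. n3.lim = "kn"  ["kn"]
9. n3.wid = 28  [D.cnt + 3]
10. n1.val = 12  [E.wid + E.fin - 25]
11. n1.live = "mkn"  ["m" ++ E.lim]
12. n1.ok = "rkn"  ["r" ++ E.lim]
13. n8.tag = -6  [terminal]
14. n0.val = 13  [g.tag * 2 + 25]
15. n0.live = "xrkn"  ["x" ++ S₁.ok]
16. n0.ok = "rknw"  [S₁.ok ++ "w"]

12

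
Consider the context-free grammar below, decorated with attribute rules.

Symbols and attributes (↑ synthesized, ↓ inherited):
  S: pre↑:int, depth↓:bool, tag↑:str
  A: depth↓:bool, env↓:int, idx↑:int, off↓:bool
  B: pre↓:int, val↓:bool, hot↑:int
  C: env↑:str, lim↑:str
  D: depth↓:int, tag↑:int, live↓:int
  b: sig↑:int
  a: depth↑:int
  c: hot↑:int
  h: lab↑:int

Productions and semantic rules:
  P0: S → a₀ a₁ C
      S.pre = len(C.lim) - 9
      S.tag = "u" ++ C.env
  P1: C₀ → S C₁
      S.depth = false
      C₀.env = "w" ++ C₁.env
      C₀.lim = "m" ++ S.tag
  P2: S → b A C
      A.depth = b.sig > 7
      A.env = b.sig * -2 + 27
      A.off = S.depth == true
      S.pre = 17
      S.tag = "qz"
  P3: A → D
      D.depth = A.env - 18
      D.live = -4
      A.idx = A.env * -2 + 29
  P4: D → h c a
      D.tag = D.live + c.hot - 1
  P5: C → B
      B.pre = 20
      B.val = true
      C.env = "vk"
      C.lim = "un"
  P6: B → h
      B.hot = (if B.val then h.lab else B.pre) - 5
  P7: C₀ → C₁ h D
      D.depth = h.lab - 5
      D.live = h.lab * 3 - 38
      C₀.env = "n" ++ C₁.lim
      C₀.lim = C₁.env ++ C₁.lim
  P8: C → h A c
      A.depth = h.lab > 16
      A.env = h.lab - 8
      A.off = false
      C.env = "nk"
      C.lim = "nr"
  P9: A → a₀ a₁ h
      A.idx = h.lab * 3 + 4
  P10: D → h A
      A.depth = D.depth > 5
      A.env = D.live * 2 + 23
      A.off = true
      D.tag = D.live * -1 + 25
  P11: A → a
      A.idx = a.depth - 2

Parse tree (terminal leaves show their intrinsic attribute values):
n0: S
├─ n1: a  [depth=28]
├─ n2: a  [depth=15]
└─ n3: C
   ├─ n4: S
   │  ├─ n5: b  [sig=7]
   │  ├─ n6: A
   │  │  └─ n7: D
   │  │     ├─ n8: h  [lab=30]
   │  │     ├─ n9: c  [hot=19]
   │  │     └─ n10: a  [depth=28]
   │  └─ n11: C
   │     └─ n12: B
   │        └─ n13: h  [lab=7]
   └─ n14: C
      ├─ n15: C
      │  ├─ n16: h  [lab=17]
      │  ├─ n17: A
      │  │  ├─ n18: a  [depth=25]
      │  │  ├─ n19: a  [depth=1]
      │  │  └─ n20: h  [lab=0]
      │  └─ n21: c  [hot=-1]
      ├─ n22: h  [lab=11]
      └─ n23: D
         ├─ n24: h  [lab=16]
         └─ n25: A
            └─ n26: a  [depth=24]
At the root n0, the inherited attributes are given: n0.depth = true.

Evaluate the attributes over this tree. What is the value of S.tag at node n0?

1. n0.depth = true  [given at root]
2. n1.depth = 28  [terminal]
3. n2.depth = 15  [terminal]
4. n4.depth = false  [false]
5. n5.sig = 7  [terminal]
6. n6.depth = false  [b.sig > 7]
7. n6.env = 13  [b.sig * -2 + 27]
8. n6.off = false  [S.depth == true]
9. n7.depth = -5  [A.env - 18]
10. n7.live = -4  [-4]
11. n8.lab = 30  [terminal]
12. n9.hot = 19  [terminal]
13. n10.depth = 28  [terminal]
14. n7.tag = 14  [D.live + c.hot - 1]
15. n6.idx = 3  [A.env * -2 + 29]
16. n12.pre = 20  [20]
17. n12.val = true  [true]
18. n13.lab = 7  [terminal]
19. n12.hot = 2  [(if B.val then h.lab else B.pre) - 5]
20. n11.env = "vk"  ["vk"]
21. n11.lim = "un"  ["un"]
22. n4.pre = 17  [17]
23. n4.tag = "qz"  ["qz"]
24. n16.lab = 17  [terminal]
25. n17.depth = true  [h.lab > 16]
26. n17.env = 9  [h.lab - 8]
27. n17.off = false  [false]
28. n18.depth = 25  [terminal]
29. n19.depth = 1  [terminal]
30. n20.lab = 0  [terminal]
31. n17.idx = 4  [h.lab * 3 + 4]
32. n21.hot = -1  [terminal]
33. n15.env = "nk"  ["nk"]
34. n15.lim = "nr"  ["nr"]
35. n22.lab = 11  [terminal]
36. n23.depth = 6  [h.lab - 5]
37. n23.live = -5  [h.lab * 3 - 38]
38. n24.lab = 16  [terminal]
39. n25.depth = true  [D.depth > 5]
40. n25.env = 13  [D.live * 2 + 23]
41. n25.off = true  [true]
42. n26.depth = 24  [terminal]
43. n25.idx = 22  [a.depth - 2]
44. n23.tag = 30  [D.live * -1 + 25]
45. n14.env = "nnr"  ["n" ++ C₁.lim]
46. n14.lim = "nknr"  [C₁.env ++ C₁.lim]
47. n3.env = "wnnr"  ["w" ++ C₁.env]
48. n3.lim = "mqz"  ["m" ++ S.tag]
49. n0.pre = -6  [len(C.lim) - 9]
50. n0.tag = "uwnnr"  ["u" ++ C.env]

"uwnnr"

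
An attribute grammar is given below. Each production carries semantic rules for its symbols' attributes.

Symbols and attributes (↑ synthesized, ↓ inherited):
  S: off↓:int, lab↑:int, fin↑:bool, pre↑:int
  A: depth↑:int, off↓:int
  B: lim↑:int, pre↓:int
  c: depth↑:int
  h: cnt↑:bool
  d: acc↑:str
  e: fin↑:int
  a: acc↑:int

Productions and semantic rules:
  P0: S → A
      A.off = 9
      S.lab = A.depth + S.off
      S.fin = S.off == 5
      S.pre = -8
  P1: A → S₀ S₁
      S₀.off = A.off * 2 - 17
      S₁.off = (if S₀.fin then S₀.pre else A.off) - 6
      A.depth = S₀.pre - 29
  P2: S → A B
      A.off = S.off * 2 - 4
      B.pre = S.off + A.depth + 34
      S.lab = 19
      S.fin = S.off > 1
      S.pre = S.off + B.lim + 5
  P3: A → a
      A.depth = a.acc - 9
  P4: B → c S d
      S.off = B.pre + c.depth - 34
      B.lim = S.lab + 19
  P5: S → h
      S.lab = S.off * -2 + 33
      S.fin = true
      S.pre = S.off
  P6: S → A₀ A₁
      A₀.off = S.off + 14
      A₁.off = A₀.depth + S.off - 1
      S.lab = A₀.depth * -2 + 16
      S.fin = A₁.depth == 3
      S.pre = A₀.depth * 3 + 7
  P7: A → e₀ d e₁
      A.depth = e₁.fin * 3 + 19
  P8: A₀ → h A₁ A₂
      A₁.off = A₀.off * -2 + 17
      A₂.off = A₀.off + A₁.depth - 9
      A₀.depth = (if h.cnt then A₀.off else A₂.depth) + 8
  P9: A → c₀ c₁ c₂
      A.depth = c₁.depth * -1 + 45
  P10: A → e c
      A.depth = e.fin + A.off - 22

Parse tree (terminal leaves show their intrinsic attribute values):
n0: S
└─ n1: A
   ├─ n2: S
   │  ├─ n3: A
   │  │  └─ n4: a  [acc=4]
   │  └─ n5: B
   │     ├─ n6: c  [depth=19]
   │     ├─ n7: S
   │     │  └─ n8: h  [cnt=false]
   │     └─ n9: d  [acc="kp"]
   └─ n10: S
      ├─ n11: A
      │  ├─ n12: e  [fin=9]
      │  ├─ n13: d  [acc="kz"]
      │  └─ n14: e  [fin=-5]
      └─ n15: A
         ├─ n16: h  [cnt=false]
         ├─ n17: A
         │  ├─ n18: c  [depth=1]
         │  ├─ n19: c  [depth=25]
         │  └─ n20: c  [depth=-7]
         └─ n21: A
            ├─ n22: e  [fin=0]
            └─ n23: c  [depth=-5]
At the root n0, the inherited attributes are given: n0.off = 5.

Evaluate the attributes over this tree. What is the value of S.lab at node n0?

4

1. n0.off = 5  [given at root]
2. n1.off = 9  [9]
3. n2.off = 1  [A.off * 2 - 17]
4. n3.off = -2  [S.off * 2 - 4]
5. n4.acc = 4  [terminal]
6. n3.depth = -5  [a.acc - 9]
7. n5.pre = 30  [S.off + A.depth + 34]
8. n6.depth = 19  [terminal]
9. n7.off = 15  [B.pre + c.depth - 34]
10. n8.cnt = false  [terminal]
11. n7.lab = 3  [S.off * -2 + 33]
12. n7.fin = true  [true]
13. n7.pre = 15  [S.off]
14. n9.acc = "kp"  [terminal]
15. n5.lim = 22  [S.lab + 19]
16. n2.lab = 19  [19]
17. n2.fin = false  [S.off > 1]
18. n2.pre = 28  [S.off + B.lim + 5]
19. n10.off = 3  [(if S₀.fin then S₀.pre else A.off) - 6]
20. n11.off = 17  [S.off + 14]
21. n12.fin = 9  [terminal]
22. n13.acc = "kz"  [terminal]
23. n14.fin = -5  [terminal]
24. n11.depth = 4  [e₁.fin * 3 + 19]
25. n15.off = 6  [A₀.depth + S.off - 1]
26. n16.cnt = false  [terminal]
27. n17.off = 5  [A₀.off * -2 + 17]
28. n18.depth = 1  [terminal]
29. n19.depth = 25  [terminal]
30. n20.depth = -7  [terminal]
31. n17.depth = 20  [c₁.depth * -1 + 45]
32. n21.off = 17  [A₀.off + A₁.depth - 9]
33. n22.fin = 0  [terminal]
34. n23.depth = -5  [terminal]
35. n21.depth = -5  [e.fin + A.off - 22]
36. n15.depth = 3  [(if h.cnt then A₀.off else A₂.depth) + 8]
37. n10.lab = 8  [A₀.depth * -2 + 16]
38. n10.fin = true  [A₁.depth == 3]
39. n10.pre = 19  [A₀.depth * 3 + 7]
40. n1.depth = -1  [S₀.pre - 29]
41. n0.lab = 4  [A.depth + S.off]
42. n0.fin = true  [S.off == 5]
43. n0.pre = -8  [-8]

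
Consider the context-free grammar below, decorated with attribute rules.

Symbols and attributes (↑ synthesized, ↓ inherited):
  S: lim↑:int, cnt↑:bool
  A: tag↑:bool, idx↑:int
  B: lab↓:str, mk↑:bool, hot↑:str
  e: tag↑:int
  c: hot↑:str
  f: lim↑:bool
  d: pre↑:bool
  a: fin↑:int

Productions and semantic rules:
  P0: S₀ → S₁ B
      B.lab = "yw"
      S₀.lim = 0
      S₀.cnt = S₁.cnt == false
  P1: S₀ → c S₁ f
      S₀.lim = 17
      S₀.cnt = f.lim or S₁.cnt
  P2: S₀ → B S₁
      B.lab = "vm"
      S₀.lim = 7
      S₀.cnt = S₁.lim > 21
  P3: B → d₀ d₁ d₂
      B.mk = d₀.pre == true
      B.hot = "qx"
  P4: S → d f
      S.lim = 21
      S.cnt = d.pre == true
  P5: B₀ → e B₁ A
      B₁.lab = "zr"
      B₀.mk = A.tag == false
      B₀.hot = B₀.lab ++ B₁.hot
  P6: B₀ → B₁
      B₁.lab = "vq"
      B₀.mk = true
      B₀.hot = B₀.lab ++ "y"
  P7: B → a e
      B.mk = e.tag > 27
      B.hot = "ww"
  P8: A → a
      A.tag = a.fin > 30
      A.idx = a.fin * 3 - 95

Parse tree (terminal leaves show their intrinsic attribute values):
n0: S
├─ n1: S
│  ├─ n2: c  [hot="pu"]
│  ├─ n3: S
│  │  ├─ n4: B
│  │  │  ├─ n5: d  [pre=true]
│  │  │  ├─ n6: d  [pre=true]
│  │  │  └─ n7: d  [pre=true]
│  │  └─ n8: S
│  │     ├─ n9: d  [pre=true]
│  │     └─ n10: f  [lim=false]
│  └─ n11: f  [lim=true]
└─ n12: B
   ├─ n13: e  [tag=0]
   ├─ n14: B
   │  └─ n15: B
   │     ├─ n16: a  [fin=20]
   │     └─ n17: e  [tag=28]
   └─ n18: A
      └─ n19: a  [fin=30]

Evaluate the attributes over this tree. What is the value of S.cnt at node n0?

false

1. n2.hot = "pu"  [terminal]
2. n4.lab = "vm"  ["vm"]
3. n5.pre = true  [terminal]
4. n6.pre = true  [terminal]
5. n7.pre = true  [terminal]
6. n4.mk = true  [d₀.pre == true]
7. n4.hot = "qx"  ["qx"]
8. n9.pre = true  [terminal]
9. n10.lim = false  [terminal]
10. n8.lim = 21  [21]
11. n8.cnt = true  [d.pre == true]
12. n3.lim = 7  [7]
13. n3.cnt = false  [S₁.lim > 21]
14. n11.lim = true  [terminal]
15. n1.lim = 17  [17]
16. n1.cnt = true  [f.lim or S₁.cnt]
17. n12.lab = "yw"  ["yw"]
18. n13.tag = 0  [terminal]
19. n14.lab = "zr"  ["zr"]
20. n15.lab = "vq"  ["vq"]
21. n16.fin = 20  [terminal]
22. n17.tag = 28  [terminal]
23. n15.mk = true  [e.tag > 27]
24. n15.hot = "ww"  ["ww"]
25. n14.mk = true  [true]
26. n14.hot = "zry"  [B₀.lab ++ "y"]
27. n19.fin = 30  [terminal]
28. n18.tag = false  [a.fin > 30]
29. n18.idx = -5  [a.fin * 3 - 95]
30. n12.mk = true  [A.tag == false]
31. n12.hot = "ywzry"  [B₀.lab ++ B₁.hot]
32. n0.lim = 0  [0]
33. n0.cnt = false  [S₁.cnt == false]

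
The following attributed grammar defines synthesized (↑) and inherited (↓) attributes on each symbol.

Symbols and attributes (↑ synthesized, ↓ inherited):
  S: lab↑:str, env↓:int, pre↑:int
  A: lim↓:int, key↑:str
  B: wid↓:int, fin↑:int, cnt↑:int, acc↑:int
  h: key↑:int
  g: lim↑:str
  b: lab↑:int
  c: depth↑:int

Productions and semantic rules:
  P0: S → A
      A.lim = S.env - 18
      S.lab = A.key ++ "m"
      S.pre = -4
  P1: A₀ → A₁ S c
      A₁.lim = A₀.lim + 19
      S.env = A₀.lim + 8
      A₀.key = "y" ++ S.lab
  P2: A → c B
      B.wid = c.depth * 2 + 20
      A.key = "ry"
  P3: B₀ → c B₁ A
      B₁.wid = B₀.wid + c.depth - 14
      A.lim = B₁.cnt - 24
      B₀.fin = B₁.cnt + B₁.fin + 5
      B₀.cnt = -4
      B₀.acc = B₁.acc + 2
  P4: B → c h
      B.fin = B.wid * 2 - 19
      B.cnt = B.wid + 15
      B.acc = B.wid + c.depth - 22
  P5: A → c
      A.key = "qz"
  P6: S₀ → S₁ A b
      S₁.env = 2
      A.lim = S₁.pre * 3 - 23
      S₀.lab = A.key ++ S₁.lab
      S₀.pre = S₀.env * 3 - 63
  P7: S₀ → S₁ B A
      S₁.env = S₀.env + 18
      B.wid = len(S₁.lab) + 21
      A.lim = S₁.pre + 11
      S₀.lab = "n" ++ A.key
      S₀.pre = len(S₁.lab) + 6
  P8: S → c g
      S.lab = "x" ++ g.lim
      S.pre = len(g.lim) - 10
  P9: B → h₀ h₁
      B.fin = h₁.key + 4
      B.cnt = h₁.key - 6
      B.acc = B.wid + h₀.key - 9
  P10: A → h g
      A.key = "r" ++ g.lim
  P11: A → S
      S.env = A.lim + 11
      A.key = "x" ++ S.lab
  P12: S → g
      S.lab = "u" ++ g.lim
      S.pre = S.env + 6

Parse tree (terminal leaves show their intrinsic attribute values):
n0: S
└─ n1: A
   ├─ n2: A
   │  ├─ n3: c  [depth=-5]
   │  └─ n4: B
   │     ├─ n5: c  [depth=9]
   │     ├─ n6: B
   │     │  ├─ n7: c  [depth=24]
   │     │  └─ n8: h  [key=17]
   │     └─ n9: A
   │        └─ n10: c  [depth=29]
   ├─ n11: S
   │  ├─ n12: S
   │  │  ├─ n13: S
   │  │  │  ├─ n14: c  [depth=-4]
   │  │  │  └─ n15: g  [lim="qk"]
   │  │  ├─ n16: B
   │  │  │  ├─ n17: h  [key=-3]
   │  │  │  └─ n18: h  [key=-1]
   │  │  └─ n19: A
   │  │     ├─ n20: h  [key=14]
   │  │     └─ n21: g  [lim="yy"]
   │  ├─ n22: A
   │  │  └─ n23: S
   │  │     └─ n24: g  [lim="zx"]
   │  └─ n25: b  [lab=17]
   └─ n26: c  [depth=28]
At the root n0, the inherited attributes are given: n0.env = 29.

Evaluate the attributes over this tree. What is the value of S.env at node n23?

1. n0.env = 29  [given at root]
2. n1.lim = 11  [S.env - 18]
3. n2.lim = 30  [A₀.lim + 19]
4. n3.depth = -5  [terminal]
5. n4.wid = 10  [c.depth * 2 + 20]
6. n5.depth = 9  [terminal]
7. n6.wid = 5  [B₀.wid + c.depth - 14]
8. n7.depth = 24  [terminal]
9. n8.key = 17  [terminal]
10. n6.fin = -9  [B.wid * 2 - 19]
11. n6.cnt = 20  [B.wid + 15]
12. n6.acc = 7  [B.wid + c.depth - 22]
13. n9.lim = -4  [B₁.cnt - 24]
14. n10.depth = 29  [terminal]
15. n9.key = "qz"  ["qz"]
16. n4.fin = 16  [B₁.cnt + B₁.fin + 5]
17. n4.cnt = -4  [-4]
18. n4.acc = 9  [B₁.acc + 2]
19. n2.key = "ry"  ["ry"]
20. n11.env = 19  [A₀.lim + 8]
21. n12.env = 2  [2]
22. n13.env = 20  [S₀.env + 18]
23. n14.depth = -4  [terminal]
24. n15.lim = "qk"  [terminal]
25. n13.lab = "xqk"  ["x" ++ g.lim]
26. n13.pre = -8  [len(g.lim) - 10]
27. n16.wid = 24  [len(S₁.lab) + 21]
28. n17.key = -3  [terminal]
29. n18.key = -1  [terminal]
30. n16.fin = 3  [h₁.key + 4]
31. n16.cnt = -7  [h₁.key - 6]
32. n16.acc = 12  [B.wid + h₀.key - 9]
33. n19.lim = 3  [S₁.pre + 11]
34. n20.key = 14  [terminal]
35. n21.lim = "yy"  [terminal]
36. n19.key = "ryy"  ["r" ++ g.lim]
37. n12.lab = "nryy"  ["n" ++ A.key]
38. n12.pre = 9  [len(S₁.lab) + 6]
39. n22.lim = 4  [S₁.pre * 3 - 23]
40. n23.env = 15  [A.lim + 11]
41. n24.lim = "zx"  [terminal]
42. n23.lab = "uzx"  ["u" ++ g.lim]
43. n23.pre = 21  [S.env + 6]
44. n22.key = "xuzx"  ["x" ++ S.lab]
45. n25.lab = 17  [terminal]
46. n11.lab = "xuzxnryy"  [A.key ++ S₁.lab]
47. n11.pre = -6  [S₀.env * 3 - 63]
48. n26.depth = 28  [terminal]
49. n1.key = "yxuzxnryy"  ["y" ++ S.lab]
50. n0.lab = "yxuzxnryym"  [A.key ++ "m"]
51. n0.pre = -4  [-4]

15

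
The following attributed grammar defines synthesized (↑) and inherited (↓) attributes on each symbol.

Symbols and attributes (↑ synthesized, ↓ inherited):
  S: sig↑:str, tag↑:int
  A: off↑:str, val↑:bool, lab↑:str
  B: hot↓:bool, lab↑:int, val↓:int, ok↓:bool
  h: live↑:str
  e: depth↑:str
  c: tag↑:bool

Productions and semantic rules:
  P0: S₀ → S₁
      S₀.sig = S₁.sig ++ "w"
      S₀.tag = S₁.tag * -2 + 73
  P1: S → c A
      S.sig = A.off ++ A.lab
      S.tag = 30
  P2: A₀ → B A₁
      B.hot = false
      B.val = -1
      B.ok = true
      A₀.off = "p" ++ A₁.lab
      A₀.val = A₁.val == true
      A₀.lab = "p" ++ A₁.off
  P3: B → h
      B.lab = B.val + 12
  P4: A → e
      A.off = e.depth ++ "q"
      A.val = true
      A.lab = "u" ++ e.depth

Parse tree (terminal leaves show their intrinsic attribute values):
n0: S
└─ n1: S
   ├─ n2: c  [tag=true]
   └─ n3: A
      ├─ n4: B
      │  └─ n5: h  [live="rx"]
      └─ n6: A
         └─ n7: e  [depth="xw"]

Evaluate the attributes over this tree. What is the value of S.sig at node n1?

"puxwpxwq"

1. n2.tag = true  [terminal]
2. n4.hot = false  [false]
3. n4.val = -1  [-1]
4. n4.ok = true  [true]
5. n5.live = "rx"  [terminal]
6. n4.lab = 11  [B.val + 12]
7. n7.depth = "xw"  [terminal]
8. n6.off = "xwq"  [e.depth ++ "q"]
9. n6.val = true  [true]
10. n6.lab = "uxw"  ["u" ++ e.depth]
11. n3.off = "puxw"  ["p" ++ A₁.lab]
12. n3.val = true  [A₁.val == true]
13. n3.lab = "pxwq"  ["p" ++ A₁.off]
14. n1.sig = "puxwpxwq"  [A.off ++ A.lab]
15. n1.tag = 30  [30]
16. n0.sig = "puxwpxwqw"  [S₁.sig ++ "w"]
17. n0.tag = 13  [S₁.tag * -2 + 73]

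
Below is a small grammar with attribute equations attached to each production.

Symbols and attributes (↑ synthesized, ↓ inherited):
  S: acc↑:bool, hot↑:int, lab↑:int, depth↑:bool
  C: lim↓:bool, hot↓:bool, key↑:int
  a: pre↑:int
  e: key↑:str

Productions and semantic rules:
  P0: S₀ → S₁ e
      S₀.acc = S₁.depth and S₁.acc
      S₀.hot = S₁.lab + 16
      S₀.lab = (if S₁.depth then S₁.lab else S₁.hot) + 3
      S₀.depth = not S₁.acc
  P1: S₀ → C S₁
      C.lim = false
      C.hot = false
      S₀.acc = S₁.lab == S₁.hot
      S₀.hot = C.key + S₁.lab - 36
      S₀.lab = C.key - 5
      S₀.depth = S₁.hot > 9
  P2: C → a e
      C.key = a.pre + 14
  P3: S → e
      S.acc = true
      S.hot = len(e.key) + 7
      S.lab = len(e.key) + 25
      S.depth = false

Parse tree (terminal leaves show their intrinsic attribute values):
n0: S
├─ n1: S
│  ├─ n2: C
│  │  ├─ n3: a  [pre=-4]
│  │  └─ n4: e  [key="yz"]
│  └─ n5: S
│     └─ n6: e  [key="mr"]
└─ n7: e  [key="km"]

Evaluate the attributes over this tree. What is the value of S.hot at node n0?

21

1. n2.lim = false  [false]
2. n2.hot = false  [false]
3. n3.pre = -4  [terminal]
4. n4.key = "yz"  [terminal]
5. n2.key = 10  [a.pre + 14]
6. n6.key = "mr"  [terminal]
7. n5.acc = true  [true]
8. n5.hot = 9  [len(e.key) + 7]
9. n5.lab = 27  [len(e.key) + 25]
10. n5.depth = false  [false]
11. n1.acc = false  [S₁.lab == S₁.hot]
12. n1.hot = 1  [C.key + S₁.lab - 36]
13. n1.lab = 5  [C.key - 5]
14. n1.depth = false  [S₁.hot > 9]
15. n7.key = "km"  [terminal]
16. n0.acc = false  [S₁.depth and S₁.acc]
17. n0.hot = 21  [S₁.lab + 16]
18. n0.lab = 4  [(if S₁.depth then S₁.lab else S₁.hot) + 3]
19. n0.depth = true  [not S₁.acc]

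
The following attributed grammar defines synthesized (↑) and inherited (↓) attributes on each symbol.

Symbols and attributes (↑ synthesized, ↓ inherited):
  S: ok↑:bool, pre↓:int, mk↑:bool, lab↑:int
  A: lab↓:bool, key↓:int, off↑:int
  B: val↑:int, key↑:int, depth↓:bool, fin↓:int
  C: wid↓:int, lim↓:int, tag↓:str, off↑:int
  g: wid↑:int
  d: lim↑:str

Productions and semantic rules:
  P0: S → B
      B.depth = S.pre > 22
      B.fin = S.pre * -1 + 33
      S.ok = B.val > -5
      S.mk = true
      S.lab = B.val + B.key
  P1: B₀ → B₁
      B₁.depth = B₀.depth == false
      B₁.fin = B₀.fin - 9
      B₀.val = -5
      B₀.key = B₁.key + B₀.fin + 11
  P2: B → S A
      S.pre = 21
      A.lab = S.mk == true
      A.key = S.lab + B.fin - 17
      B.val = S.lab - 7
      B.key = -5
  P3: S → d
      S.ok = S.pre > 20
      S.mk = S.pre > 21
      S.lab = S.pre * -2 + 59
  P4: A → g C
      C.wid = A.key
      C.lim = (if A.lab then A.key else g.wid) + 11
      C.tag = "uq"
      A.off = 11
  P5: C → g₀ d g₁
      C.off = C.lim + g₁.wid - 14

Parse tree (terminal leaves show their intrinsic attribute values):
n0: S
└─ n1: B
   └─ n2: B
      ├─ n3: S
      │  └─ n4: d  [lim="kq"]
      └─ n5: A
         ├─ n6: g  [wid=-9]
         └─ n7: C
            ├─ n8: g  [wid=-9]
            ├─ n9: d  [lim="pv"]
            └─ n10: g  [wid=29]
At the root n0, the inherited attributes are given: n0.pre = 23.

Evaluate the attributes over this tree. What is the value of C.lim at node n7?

1. n0.pre = 23  [given at root]
2. n1.depth = true  [S.pre > 22]
3. n1.fin = 10  [S.pre * -1 + 33]
4. n2.depth = false  [B₀.depth == false]
5. n2.fin = 1  [B₀.fin - 9]
6. n3.pre = 21  [21]
7. n4.lim = "kq"  [terminal]
8. n3.ok = true  [S.pre > 20]
9. n3.mk = false  [S.pre > 21]
10. n3.lab = 17  [S.pre * -2 + 59]
11. n5.lab = false  [S.mk == true]
12. n5.key = 1  [S.lab + B.fin - 17]
13. n6.wid = -9  [terminal]
14. n7.wid = 1  [A.key]
15. n7.lim = 2  [(if A.lab then A.key else g.wid) + 11]
16. n7.tag = "uq"  ["uq"]
17. n8.wid = -9  [terminal]
18. n9.lim = "pv"  [terminal]
19. n10.wid = 29  [terminal]
20. n7.off = 17  [C.lim + g₁.wid - 14]
21. n5.off = 11  [11]
22. n2.val = 10  [S.lab - 7]
23. n2.key = -5  [-5]
24. n1.val = -5  [-5]
25. n1.key = 16  [B₁.key + B₀.fin + 11]
26. n0.ok = false  [B.val > -5]
27. n0.mk = true  [true]
28. n0.lab = 11  [B.val + B.key]

2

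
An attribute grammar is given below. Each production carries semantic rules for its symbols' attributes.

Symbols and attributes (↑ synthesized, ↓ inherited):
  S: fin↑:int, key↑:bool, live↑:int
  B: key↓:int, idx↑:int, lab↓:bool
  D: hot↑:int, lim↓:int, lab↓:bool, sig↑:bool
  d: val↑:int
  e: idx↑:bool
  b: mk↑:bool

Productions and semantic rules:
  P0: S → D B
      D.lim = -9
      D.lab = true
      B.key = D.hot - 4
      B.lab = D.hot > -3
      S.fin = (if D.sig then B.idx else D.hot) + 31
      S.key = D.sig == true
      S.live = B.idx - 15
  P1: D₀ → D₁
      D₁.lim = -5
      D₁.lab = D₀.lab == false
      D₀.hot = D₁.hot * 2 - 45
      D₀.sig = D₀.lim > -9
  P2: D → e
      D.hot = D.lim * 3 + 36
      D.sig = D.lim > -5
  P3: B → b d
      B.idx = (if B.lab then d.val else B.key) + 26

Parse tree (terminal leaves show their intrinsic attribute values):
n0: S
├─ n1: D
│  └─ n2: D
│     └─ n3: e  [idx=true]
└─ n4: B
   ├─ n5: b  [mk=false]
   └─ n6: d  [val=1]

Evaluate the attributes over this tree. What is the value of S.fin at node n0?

28

1. n1.lim = -9  [-9]
2. n1.lab = true  [true]
3. n2.lim = -5  [-5]
4. n2.lab = false  [D₀.lab == false]
5. n3.idx = true  [terminal]
6. n2.hot = 21  [D.lim * 3 + 36]
7. n2.sig = false  [D.lim > -5]
8. n1.hot = -3  [D₁.hot * 2 - 45]
9. n1.sig = false  [D₀.lim > -9]
10. n4.key = -7  [D.hot - 4]
11. n4.lab = false  [D.hot > -3]
12. n5.mk = false  [terminal]
13. n6.val = 1  [terminal]
14. n4.idx = 19  [(if B.lab then d.val else B.key) + 26]
15. n0.fin = 28  [(if D.sig then B.idx else D.hot) + 31]
16. n0.key = false  [D.sig == true]
17. n0.live = 4  [B.idx - 15]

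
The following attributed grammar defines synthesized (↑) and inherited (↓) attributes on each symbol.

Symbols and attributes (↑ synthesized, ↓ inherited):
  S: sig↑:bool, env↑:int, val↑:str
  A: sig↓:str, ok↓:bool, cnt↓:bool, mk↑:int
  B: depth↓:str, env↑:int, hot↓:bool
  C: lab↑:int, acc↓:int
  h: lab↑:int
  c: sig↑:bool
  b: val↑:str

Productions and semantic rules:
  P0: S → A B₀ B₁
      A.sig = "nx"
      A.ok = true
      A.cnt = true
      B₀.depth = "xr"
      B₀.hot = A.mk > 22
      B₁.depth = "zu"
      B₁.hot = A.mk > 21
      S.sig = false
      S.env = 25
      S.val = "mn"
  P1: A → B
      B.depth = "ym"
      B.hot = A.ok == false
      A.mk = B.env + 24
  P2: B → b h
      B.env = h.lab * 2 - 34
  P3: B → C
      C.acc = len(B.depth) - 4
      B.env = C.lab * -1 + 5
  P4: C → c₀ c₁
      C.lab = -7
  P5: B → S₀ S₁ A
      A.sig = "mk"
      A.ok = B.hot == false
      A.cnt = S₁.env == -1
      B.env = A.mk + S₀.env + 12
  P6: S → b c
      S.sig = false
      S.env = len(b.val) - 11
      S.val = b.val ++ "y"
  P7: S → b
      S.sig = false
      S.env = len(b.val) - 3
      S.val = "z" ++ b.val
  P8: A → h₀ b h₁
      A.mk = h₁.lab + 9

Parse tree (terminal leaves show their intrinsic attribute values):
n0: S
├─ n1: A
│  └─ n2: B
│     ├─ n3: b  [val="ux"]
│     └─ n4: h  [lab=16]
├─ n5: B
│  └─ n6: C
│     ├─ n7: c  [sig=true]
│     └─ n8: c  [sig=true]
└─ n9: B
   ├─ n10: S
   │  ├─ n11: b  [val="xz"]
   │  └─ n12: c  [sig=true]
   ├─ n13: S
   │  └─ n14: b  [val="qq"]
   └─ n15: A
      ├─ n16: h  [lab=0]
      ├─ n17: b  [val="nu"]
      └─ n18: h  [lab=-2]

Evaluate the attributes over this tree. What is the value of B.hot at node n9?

true

1. n1.sig = "nx"  ["nx"]
2. n1.ok = true  [true]
3. n1.cnt = true  [true]
4. n2.depth = "ym"  ["ym"]
5. n2.hot = false  [A.ok == false]
6. n3.val = "ux"  [terminal]
7. n4.lab = 16  [terminal]
8. n2.env = -2  [h.lab * 2 - 34]
9. n1.mk = 22  [B.env + 24]
10. n5.depth = "xr"  ["xr"]
11. n5.hot = false  [A.mk > 22]
12. n6.acc = -2  [len(B.depth) - 4]
13. n7.sig = true  [terminal]
14. n8.sig = true  [terminal]
15. n6.lab = -7  [-7]
16. n5.env = 12  [C.lab * -1 + 5]
17. n9.depth = "zu"  ["zu"]
18. n9.hot = true  [A.mk > 21]
19. n11.val = "xz"  [terminal]
20. n12.sig = true  [terminal]
21. n10.sig = false  [false]
22. n10.env = -9  [len(b.val) - 11]
23. n10.val = "xzy"  [b.val ++ "y"]
24. n14.val = "qq"  [terminal]
25. n13.sig = false  [false]
26. n13.env = -1  [len(b.val) - 3]
27. n13.val = "zqq"  ["z" ++ b.val]
28. n15.sig = "mk"  ["mk"]
29. n15.ok = false  [B.hot == false]
30. n15.cnt = true  [S₁.env == -1]
31. n16.lab = 0  [terminal]
32. n17.val = "nu"  [terminal]
33. n18.lab = -2  [terminal]
34. n15.mk = 7  [h₁.lab + 9]
35. n9.env = 10  [A.mk + S₀.env + 12]
36. n0.sig = false  [false]
37. n0.env = 25  [25]
38. n0.val = "mn"  ["mn"]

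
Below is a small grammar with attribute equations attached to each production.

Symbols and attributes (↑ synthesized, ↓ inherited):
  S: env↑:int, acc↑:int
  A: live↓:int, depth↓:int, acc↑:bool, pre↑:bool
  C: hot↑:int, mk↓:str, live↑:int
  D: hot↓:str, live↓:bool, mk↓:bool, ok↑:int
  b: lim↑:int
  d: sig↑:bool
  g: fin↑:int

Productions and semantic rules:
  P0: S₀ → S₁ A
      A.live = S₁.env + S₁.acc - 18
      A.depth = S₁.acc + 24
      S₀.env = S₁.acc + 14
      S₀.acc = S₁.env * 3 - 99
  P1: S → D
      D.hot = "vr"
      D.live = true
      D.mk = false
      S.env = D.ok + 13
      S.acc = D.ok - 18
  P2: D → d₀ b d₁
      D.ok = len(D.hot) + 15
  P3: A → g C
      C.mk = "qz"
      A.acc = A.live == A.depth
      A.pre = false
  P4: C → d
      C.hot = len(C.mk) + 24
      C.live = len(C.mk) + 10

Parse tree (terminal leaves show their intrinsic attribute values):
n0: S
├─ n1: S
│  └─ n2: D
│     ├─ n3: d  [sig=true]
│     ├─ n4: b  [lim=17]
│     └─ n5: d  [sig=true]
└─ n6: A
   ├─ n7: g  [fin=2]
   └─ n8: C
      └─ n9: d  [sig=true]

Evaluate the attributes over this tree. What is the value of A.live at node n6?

1. n2.hot = "vr"  ["vr"]
2. n2.live = true  [true]
3. n2.mk = false  [false]
4. n3.sig = true  [terminal]
5. n4.lim = 17  [terminal]
6. n5.sig = true  [terminal]
7. n2.ok = 17  [len(D.hot) + 15]
8. n1.env = 30  [D.ok + 13]
9. n1.acc = -1  [D.ok - 18]
10. n6.live = 11  [S₁.env + S₁.acc - 18]
11. n6.depth = 23  [S₁.acc + 24]
12. n7.fin = 2  [terminal]
13. n8.mk = "qz"  ["qz"]
14. n9.sig = true  [terminal]
15. n8.hot = 26  [len(C.mk) + 24]
16. n8.live = 12  [len(C.mk) + 10]
17. n6.acc = false  [A.live == A.depth]
18. n6.pre = false  [false]
19. n0.env = 13  [S₁.acc + 14]
20. n0.acc = -9  [S₁.env * 3 - 99]

11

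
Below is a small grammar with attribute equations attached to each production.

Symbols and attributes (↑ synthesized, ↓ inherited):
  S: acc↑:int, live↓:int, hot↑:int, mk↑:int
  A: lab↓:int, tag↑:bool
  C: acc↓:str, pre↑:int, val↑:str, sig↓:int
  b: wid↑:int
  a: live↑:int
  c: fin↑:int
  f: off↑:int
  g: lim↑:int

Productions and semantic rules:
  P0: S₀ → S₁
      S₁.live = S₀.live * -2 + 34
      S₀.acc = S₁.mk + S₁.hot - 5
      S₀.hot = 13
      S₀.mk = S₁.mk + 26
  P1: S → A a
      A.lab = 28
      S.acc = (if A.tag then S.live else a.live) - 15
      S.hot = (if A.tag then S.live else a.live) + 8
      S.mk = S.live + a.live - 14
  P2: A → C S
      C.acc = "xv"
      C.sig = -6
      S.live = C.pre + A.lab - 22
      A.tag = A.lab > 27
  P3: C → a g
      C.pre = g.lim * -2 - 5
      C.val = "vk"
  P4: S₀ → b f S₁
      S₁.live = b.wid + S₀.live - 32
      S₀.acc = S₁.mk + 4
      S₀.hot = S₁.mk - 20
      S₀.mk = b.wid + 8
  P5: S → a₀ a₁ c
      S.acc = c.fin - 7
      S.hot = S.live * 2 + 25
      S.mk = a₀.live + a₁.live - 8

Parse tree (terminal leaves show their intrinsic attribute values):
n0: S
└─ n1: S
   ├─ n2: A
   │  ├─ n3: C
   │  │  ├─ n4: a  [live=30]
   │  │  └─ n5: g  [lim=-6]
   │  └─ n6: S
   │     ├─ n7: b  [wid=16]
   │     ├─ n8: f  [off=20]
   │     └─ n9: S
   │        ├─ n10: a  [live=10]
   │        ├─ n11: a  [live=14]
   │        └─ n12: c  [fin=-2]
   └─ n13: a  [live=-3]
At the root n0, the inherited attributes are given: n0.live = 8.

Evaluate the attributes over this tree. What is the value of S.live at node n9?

1. n0.live = 8  [given at root]
2. n1.live = 18  [S₀.live * -2 + 34]
3. n2.lab = 28  [28]
4. n3.acc = "xv"  ["xv"]
5. n3.sig = -6  [-6]
6. n4.live = 30  [terminal]
7. n5.lim = -6  [terminal]
8. n3.pre = 7  [g.lim * -2 - 5]
9. n3.val = "vk"  ["vk"]
10. n6.live = 13  [C.pre + A.lab - 22]
11. n7.wid = 16  [terminal]
12. n8.off = 20  [terminal]
13. n9.live = -3  [b.wid + S₀.live - 32]
14. n10.live = 10  [terminal]
15. n11.live = 14  [terminal]
16. n12.fin = -2  [terminal]
17. n9.acc = -9  [c.fin - 7]
18. n9.hot = 19  [S.live * 2 + 25]
19. n9.mk = 16  [a₀.live + a₁.live - 8]
20. n6.acc = 20  [S₁.mk + 4]
21. n6.hot = -4  [S₁.mk - 20]
22. n6.mk = 24  [b.wid + 8]
23. n2.tag = true  [A.lab > 27]
24. n13.live = -3  [terminal]
25. n1.acc = 3  [(if A.tag then S.live else a.live) - 15]
26. n1.hot = 26  [(if A.tag then S.live else a.live) + 8]
27. n1.mk = 1  [S.live + a.live - 14]
28. n0.acc = 22  [S₁.mk + S₁.hot - 5]
29. n0.hot = 13  [13]
30. n0.mk = 27  [S₁.mk + 26]

-3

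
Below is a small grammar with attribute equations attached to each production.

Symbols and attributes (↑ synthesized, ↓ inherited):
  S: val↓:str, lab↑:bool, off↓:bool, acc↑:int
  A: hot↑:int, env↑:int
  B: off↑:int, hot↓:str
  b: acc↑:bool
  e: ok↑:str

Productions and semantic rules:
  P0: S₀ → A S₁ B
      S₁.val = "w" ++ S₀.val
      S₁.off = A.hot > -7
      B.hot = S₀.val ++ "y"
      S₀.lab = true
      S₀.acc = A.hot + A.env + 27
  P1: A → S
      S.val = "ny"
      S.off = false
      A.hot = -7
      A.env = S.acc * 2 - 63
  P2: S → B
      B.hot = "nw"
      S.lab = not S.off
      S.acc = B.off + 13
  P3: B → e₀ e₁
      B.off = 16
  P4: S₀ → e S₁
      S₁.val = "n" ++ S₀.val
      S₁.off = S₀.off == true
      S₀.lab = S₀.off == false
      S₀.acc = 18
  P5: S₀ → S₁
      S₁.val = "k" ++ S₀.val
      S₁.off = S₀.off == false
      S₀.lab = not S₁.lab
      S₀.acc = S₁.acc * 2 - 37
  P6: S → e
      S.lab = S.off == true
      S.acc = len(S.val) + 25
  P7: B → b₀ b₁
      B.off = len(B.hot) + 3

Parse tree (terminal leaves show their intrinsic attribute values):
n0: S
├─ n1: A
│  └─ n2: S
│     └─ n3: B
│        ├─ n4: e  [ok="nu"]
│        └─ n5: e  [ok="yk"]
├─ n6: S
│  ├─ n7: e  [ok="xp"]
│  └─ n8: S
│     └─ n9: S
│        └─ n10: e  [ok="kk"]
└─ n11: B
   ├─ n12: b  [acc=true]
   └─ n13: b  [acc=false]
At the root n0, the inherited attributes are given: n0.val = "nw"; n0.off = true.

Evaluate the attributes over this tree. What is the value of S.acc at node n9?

1. n0.val = "nw"  [given at root]
2. n0.off = true  [given at root]
3. n2.val = "ny"  ["ny"]
4. n2.off = false  [false]
5. n3.hot = "nw"  ["nw"]
6. n4.ok = "nu"  [terminal]
7. n5.ok = "yk"  [terminal]
8. n3.off = 16  [16]
9. n2.lab = true  [not S.off]
10. n2.acc = 29  [B.off + 13]
11. n1.hot = -7  [-7]
12. n1.env = -5  [S.acc * 2 - 63]
13. n6.val = "wnw"  ["w" ++ S₀.val]
14. n6.off = false  [A.hot > -7]
15. n7.ok = "xp"  [terminal]
16. n8.val = "nwnw"  ["n" ++ S₀.val]
17. n8.off = false  [S₀.off == true]
18. n9.val = "knwnw"  ["k" ++ S₀.val]
19. n9.off = true  [S₀.off == false]
20. n10.ok = "kk"  [terminal]
21. n9.lab = true  [S.off == true]
22. n9.acc = 30  [len(S.val) + 25]
23. n8.lab = false  [not S₁.lab]
24. n8.acc = 23  [S₁.acc * 2 - 37]
25. n6.lab = true  [S₀.off == false]
26. n6.acc = 18  [18]
27. n11.hot = "nwy"  [S₀.val ++ "y"]
28. n12.acc = true  [terminal]
29. n13.acc = false  [terminal]
30. n11.off = 6  [len(B.hot) + 3]
31. n0.lab = true  [true]
32. n0.acc = 15  [A.hot + A.env + 27]

30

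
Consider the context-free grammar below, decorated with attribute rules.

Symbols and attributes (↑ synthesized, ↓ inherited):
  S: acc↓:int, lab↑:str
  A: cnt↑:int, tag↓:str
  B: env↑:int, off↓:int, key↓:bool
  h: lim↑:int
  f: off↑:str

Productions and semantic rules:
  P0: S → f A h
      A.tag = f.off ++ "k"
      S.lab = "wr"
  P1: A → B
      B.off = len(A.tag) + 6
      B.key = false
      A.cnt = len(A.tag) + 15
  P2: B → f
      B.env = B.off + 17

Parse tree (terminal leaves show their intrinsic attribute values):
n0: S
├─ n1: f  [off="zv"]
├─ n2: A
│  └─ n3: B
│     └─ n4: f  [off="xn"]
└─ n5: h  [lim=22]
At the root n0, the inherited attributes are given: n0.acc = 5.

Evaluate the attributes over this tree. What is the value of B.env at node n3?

1. n0.acc = 5  [given at root]
2. n1.off = "zv"  [terminal]
3. n2.tag = "zvk"  [f.off ++ "k"]
4. n3.off = 9  [len(A.tag) + 6]
5. n3.key = false  [false]
6. n4.off = "xn"  [terminal]
7. n3.env = 26  [B.off + 17]
8. n2.cnt = 18  [len(A.tag) + 15]
9. n5.lim = 22  [terminal]
10. n0.lab = "wr"  ["wr"]

26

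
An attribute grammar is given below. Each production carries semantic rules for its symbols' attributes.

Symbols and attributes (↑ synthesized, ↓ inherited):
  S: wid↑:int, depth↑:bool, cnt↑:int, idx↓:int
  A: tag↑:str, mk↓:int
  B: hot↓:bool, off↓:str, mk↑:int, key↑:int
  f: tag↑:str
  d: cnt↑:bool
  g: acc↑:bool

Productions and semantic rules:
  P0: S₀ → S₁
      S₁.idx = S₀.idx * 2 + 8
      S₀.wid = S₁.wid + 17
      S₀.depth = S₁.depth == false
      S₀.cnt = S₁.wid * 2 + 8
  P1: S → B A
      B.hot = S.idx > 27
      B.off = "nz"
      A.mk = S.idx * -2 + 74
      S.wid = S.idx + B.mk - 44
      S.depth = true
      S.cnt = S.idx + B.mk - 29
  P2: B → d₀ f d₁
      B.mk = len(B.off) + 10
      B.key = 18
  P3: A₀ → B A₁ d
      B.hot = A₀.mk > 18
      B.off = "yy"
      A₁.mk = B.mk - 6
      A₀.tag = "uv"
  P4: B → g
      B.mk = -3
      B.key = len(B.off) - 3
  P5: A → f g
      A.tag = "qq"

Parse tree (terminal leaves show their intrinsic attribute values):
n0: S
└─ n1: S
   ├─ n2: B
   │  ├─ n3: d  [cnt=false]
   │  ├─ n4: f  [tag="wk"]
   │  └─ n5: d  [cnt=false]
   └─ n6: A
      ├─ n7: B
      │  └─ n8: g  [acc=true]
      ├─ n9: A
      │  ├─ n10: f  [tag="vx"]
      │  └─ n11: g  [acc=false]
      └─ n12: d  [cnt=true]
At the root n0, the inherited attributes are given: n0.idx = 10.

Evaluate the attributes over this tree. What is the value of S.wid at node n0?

13

1. n0.idx = 10  [given at root]
2. n1.idx = 28  [S₀.idx * 2 + 8]
3. n2.hot = true  [S.idx > 27]
4. n2.off = "nz"  ["nz"]
5. n3.cnt = false  [terminal]
6. n4.tag = "wk"  [terminal]
7. n5.cnt = false  [terminal]
8. n2.mk = 12  [len(B.off) + 10]
9. n2.key = 18  [18]
10. n6.mk = 18  [S.idx * -2 + 74]
11. n7.hot = false  [A₀.mk > 18]
12. n7.off = "yy"  ["yy"]
13. n8.acc = true  [terminal]
14. n7.mk = -3  [-3]
15. n7.key = -1  [len(B.off) - 3]
16. n9.mk = -9  [B.mk - 6]
17. n10.tag = "vx"  [terminal]
18. n11.acc = false  [terminal]
19. n9.tag = "qq"  ["qq"]
20. n12.cnt = true  [terminal]
21. n6.tag = "uv"  ["uv"]
22. n1.wid = -4  [S.idx + B.mk - 44]
23. n1.depth = true  [true]
24. n1.cnt = 11  [S.idx + B.mk - 29]
25. n0.wid = 13  [S₁.wid + 17]
26. n0.depth = false  [S₁.depth == false]
27. n0.cnt = 0  [S₁.wid * 2 + 8]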